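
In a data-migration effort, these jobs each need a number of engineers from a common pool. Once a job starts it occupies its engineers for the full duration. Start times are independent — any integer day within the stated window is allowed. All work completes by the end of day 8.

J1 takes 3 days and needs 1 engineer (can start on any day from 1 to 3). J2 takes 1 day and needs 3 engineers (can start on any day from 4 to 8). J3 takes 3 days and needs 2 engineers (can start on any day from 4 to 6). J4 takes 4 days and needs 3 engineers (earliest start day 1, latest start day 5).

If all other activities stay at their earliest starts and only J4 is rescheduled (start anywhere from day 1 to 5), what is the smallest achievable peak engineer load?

5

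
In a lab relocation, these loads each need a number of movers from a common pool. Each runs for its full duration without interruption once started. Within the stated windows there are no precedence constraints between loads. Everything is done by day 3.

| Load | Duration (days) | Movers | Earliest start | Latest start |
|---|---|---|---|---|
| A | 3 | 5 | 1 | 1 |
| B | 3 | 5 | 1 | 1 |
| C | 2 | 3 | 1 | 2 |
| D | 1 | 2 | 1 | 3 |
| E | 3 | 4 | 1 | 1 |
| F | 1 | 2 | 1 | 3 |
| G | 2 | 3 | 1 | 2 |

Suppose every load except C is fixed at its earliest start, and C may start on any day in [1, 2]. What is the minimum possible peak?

C@1: d1:24  d2:20  d3:14 → peak 24
C@2: d1:21  d2:20  d3:17 → peak 21
Best is C@2, peak 21.

21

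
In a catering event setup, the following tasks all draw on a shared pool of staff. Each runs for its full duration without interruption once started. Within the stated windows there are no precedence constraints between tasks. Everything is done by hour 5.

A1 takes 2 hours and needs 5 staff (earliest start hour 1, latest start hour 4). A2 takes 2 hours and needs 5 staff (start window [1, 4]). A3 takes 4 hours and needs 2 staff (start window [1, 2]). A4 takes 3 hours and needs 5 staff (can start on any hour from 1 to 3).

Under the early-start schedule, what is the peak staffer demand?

17

Early-start schedule: A1@1, A2@1, A3@1, A4@1.
Load per hour: hour 1: 17, hour 2: 17, hour 3: 7, hour 4: 2, hour 5: 0.
Peak is 17.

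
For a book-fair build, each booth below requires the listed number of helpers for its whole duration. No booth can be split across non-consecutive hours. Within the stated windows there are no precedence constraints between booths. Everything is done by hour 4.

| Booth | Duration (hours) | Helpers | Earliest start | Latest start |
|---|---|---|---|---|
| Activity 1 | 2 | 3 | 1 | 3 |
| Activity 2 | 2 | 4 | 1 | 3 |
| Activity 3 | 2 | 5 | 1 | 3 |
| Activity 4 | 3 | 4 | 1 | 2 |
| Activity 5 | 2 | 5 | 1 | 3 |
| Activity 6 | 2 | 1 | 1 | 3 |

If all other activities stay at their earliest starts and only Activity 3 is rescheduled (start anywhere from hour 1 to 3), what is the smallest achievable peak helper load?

17

Activity 3@1: h1:22  h2:22  h3:4  h4:0 → peak 22
Activity 3@2: h1:17  h2:22  h3:9  h4:0 → peak 22
Activity 3@3: h1:17  h2:17  h3:9  h4:5 → peak 17
Best is Activity 3@3, peak 17.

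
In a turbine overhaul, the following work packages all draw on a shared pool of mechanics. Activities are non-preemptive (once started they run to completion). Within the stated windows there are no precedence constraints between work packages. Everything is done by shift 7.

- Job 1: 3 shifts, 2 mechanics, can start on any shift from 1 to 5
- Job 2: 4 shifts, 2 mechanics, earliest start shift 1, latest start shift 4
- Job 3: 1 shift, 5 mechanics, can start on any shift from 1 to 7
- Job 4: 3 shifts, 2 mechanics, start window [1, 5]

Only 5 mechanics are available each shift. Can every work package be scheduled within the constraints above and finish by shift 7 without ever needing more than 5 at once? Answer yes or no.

yes

Schedule Job 1@1, Job 2@1, Job 3@7, Job 4@4: s1:4  s2:4  s3:4  s4:4  s5:2  s6:2  s7:5 — peak 5 ≤ 5.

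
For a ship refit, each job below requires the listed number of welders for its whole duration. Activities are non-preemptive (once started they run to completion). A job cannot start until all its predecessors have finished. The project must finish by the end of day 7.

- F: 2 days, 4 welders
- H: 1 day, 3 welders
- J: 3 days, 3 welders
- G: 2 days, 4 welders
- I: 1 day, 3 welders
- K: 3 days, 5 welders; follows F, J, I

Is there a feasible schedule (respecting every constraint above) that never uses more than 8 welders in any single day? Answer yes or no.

yes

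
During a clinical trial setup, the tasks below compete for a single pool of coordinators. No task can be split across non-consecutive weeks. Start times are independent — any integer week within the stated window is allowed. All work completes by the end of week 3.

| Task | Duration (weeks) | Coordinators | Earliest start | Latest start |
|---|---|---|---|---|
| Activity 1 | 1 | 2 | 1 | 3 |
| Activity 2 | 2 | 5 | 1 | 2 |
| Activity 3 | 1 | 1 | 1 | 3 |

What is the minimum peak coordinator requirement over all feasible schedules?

Early-start (Activity 1@1, Activity 2@1, Activity 3@1) gives peak 8: w1:8  w2:5  w3:0.
Shift Activity 2→2.
Schedule Activity 1@1, Activity 2@2, Activity 3@1: w1:3  w2:5  w3:5 — peak 5.
Total coordinator-weeks = 13 over 3 weeks ⇒ peak ≥ ⌈13/3⌉ = 5, so 5 is optimal.

5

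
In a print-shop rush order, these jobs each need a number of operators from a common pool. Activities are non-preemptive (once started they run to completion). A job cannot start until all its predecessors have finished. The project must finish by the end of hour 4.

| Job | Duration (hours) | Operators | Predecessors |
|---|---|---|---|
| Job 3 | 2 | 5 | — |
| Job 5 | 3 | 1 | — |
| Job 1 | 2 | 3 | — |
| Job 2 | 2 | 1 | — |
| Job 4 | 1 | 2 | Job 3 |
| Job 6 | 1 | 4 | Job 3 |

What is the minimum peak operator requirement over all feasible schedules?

7

Early-start (Job 3@1, Job 5@1, Job 1@1, Job 2@1, Job 4@3, Job 6@3) gives peak 10: h1:10  h2:10  h3:7  h4:0.
Shift Job 1→3, Job 6→4.
Schedule Job 3@1, Job 5@1, Job 1@3, Job 2@1, Job 4@3, Job 6@4: h1:7  h2:7  h3:6  h4:7 — peak 7.
Total operator-hours = 27 over 4 hours ⇒ peak ≥ ⌈27/4⌉ = 7, so 7 is optimal.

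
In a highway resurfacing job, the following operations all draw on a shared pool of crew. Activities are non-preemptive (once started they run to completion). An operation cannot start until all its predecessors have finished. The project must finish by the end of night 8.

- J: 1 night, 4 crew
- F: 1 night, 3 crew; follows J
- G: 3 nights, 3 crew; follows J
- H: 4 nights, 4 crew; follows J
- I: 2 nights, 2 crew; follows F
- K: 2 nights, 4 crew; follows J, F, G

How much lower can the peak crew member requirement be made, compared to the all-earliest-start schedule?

3

Early-start peak: n1:4  n2:10  n3:9  n4:9  n5:8  n6:4  n7:0  n8:0 ⇒ 10.
Leveled (J@1, F@2, G@2, H@3, I@5, K@7): n1:4  n2:6  n3:7  n4:7  n5:6  n6:6  n7:4  n8:4 ⇒ 7.
Reduction 10 − 7 = 3.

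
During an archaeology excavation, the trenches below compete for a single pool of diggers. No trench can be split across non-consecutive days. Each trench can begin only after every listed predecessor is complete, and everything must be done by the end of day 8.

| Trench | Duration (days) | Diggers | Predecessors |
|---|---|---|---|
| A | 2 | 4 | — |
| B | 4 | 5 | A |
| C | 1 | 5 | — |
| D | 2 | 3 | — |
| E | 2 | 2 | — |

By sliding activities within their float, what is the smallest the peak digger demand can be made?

7

Early-start (A@1, B@3, C@1, D@1, E@1) gives peak 14: d1:14  d2:9  d3:5  d4:5  d5:5  d6:5  d7:0  d8:0.
Shift C→7, E→3.
Schedule A@1, B@3, C@7, D@1, E@3: d1:7  d2:7  d3:7  d4:7  d5:5  d6:5  d7:5  d8:0 — peak 7.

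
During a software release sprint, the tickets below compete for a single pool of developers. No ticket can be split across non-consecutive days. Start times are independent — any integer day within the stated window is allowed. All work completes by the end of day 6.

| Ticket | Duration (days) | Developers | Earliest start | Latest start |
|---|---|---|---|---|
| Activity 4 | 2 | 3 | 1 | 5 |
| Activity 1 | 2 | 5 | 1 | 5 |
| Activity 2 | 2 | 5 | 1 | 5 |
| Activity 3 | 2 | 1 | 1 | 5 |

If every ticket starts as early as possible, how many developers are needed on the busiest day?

Early-start schedule: Activity 4@1, Activity 1@1, Activity 2@1, Activity 3@1.
Load per day: day 1: 14, day 2: 14, day 3: 0, day 4: 0, day 5: 0, day 6: 0.
Peak is 14.

14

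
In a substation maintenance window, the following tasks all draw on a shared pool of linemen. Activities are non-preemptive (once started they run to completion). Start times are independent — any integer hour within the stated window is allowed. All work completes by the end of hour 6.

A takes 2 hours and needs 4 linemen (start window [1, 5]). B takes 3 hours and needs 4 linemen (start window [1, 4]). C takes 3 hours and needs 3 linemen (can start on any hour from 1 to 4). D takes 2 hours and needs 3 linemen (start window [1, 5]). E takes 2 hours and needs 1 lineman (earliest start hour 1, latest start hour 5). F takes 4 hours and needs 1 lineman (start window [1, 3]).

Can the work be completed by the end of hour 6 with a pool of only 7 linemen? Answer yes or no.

no

The minimum achievable peak is 8; 7 < 8, so no feasible schedule stays within the cap.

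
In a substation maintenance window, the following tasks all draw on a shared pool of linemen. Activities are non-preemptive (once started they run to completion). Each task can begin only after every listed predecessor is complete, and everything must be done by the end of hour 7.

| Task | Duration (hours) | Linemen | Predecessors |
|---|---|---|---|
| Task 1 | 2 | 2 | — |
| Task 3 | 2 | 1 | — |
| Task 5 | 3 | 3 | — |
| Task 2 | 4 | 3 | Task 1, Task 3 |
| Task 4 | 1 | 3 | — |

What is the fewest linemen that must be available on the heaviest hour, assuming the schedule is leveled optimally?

6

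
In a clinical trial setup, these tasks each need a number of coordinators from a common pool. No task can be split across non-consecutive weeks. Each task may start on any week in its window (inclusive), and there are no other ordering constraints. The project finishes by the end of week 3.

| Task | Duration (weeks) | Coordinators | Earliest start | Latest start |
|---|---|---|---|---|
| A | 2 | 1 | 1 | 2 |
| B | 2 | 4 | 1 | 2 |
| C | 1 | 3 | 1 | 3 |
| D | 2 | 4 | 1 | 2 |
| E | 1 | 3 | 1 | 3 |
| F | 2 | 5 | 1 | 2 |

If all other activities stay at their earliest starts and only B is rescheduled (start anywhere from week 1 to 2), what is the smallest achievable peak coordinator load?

16

B@1: w1:20  w2:14  w3:0 → peak 20
B@2: w1:16  w2:14  w3:4 → peak 16
Best is B@2, peak 16.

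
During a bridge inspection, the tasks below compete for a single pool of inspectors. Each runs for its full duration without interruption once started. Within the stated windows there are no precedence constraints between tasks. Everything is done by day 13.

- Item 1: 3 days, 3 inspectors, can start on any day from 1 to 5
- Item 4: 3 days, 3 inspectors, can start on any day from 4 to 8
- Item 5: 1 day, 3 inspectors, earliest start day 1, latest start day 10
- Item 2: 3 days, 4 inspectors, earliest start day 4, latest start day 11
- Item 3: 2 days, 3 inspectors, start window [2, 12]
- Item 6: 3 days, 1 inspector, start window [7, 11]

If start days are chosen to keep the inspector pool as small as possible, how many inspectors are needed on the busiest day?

4

Early-start (Item 1@1, Item 4@4, Item 5@1, Item 2@4, Item 3@2, Item 6@7) gives peak 7: d1:6  d2:6  d3:6  d4:7  d5:7  d6:7  d7:1  d8:1  d9:1  d10:0  d11:0  d12:0  d13:0.
Shift Item 5→7, Item 2→8, Item 3→11, Item 6→11.
Schedule Item 1@1, Item 4@4, Item 5@7, Item 2@8, Item 3@11, Item 6@11: d1:3  d2:3  d3:3  d4:3  d5:3  d6:3  d7:3  d8:4  d9:4  d10:4  d11:4  d12:4  d13:1 — peak 4.
Total inspector-days = 42 over 13 days ⇒ peak ≥ ⌈42/13⌉ = 4, so 4 is optimal.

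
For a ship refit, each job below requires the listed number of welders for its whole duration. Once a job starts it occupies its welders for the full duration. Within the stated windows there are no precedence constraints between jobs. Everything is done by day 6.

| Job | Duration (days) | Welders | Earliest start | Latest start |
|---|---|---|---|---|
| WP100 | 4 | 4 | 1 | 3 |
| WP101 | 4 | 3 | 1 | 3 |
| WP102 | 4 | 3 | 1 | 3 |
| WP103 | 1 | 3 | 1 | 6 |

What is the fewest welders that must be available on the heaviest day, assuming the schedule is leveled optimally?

Early-start (WP100@1, WP101@1, WP102@1, WP103@1) gives peak 13: d1:13  d2:10  d3:10  d4:10  d5:0  d6:0.
Shift WP103→5.
Schedule WP100@1, WP101@1, WP102@1, WP103@5: d1:10  d2:10  d3:10  d4:10  d5:3  d6:0 — peak 10.

10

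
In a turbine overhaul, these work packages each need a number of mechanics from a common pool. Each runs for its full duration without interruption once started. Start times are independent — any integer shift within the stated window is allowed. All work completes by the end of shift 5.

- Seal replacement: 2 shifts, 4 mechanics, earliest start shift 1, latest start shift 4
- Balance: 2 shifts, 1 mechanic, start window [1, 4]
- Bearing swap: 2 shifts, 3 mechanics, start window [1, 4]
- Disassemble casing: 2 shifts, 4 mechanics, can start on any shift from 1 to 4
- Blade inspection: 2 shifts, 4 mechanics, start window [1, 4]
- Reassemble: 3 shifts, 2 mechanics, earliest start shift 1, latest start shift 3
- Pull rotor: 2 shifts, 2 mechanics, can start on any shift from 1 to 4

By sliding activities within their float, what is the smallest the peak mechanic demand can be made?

10

Early-start (Seal replacement@1, Balance@1, Bearing swap@1, Disassemble casing@1, Blade inspection@1, Reassemble@1, Pull rotor@1) gives peak 20: s1:20  s2:20  s3:2  s4:0  s5:0.
Shift Disassemble casing→3, Blade inspection→3, Pull rotor→4.
Schedule Seal replacement@1, Balance@1, Bearing swap@1, Disassemble casing@3, Blade inspection@3, Reassemble@1, Pull rotor@4: s1:10  s2:10  s3:10  s4:10  s5:2 — peak 10.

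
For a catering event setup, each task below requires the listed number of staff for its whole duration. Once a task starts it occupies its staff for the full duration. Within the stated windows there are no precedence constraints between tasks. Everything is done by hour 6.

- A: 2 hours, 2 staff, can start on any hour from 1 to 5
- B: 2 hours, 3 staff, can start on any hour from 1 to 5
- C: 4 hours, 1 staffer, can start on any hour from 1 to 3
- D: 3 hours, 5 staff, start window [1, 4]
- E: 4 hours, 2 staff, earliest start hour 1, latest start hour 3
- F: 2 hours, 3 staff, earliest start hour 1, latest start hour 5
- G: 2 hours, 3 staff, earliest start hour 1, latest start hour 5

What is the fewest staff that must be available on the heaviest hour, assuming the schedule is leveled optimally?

Early-start (A@1, B@1, C@1, D@1, E@1, F@1, G@1) gives peak 19: h1:19  h2:19  h3:8  h4:3  h5:0  h6:0.
Shift D→3, E→3, G→5.
Schedule A@1, B@1, C@1, D@3, E@3, F@1, G@5: h1:9  h2:9  h3:8  h4:8  h5:10  h6:5 — peak 10.

10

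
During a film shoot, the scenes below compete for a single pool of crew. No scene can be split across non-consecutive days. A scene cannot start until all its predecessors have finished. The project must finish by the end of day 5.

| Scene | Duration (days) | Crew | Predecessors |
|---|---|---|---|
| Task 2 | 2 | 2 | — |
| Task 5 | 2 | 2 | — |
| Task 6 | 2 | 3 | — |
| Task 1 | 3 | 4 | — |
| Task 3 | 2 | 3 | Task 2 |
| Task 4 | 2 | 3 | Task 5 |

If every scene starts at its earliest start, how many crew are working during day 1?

At early start, day 1 has: Task 2, Task 5, Task 6, Task 1.
Demand: 2 + 2 + 3 + 4 = 11.

11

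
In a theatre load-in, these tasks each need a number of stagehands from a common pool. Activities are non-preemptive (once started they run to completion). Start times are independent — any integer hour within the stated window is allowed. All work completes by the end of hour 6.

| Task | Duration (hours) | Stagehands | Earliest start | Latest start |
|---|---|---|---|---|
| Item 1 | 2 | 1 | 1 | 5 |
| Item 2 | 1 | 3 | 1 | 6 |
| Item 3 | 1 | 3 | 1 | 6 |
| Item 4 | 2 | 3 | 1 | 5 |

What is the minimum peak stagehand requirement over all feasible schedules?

3

Early-start (Item 1@1, Item 2@1, Item 3@1, Item 4@1) gives peak 10: h1:10  h2:4  h3:0  h4:0  h5:0  h6:0.
Shift Item 2→3, Item 3→4, Item 4→5.
Schedule Item 1@1, Item 2@3, Item 3@4, Item 4@5: h1:1  h2:1  h3:3  h4:3  h5:3  h6:3 — peak 3.
Total stagehand-hours = 14 over 6 hours ⇒ peak ≥ ⌈14/6⌉ = 3, so 3 is optimal.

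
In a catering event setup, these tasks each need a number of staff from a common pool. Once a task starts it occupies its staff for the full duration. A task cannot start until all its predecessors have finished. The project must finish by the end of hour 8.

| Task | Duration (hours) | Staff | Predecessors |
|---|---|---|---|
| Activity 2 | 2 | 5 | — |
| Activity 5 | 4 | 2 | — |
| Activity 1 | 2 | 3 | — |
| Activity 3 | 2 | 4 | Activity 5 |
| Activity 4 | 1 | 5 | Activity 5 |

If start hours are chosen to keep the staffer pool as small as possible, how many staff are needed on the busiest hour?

7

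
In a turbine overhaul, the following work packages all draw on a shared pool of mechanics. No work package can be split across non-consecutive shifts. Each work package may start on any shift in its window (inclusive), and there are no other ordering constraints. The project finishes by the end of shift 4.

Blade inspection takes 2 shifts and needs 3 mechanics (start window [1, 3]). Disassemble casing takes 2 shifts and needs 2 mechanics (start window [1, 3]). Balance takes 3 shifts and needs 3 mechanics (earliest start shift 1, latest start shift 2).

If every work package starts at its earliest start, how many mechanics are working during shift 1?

At early start, shift 1 has: Blade inspection, Disassemble casing, Balance.
Demand: 3 + 2 + 3 = 8.

8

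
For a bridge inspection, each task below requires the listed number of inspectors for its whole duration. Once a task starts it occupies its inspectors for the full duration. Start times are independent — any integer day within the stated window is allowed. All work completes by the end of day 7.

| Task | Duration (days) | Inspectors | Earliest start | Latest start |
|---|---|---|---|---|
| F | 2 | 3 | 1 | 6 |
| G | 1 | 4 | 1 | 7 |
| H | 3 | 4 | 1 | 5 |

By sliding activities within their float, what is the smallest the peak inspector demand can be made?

Early-start (F@1, G@1, H@1) gives peak 11: d1:11  d2:7  d3:4  d4:0  d5:0  d6:0  d7:0.
Shift G→3, H→4.
Schedule F@1, G@3, H@4: d1:3  d2:3  d3:4  d4:4  d5:4  d6:4  d7:0 — peak 4.
Total inspector-days = 22 over 7 days ⇒ peak ≥ ⌈22/7⌉ = 4, so 4 is optimal.

4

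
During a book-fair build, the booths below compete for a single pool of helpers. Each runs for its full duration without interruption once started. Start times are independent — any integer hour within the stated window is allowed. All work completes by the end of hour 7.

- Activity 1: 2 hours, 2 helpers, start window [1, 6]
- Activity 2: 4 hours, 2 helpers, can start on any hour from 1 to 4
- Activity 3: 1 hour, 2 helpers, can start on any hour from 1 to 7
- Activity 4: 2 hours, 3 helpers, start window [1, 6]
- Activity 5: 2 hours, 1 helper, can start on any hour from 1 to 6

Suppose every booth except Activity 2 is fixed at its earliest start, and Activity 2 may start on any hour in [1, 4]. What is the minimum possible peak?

8

Activity 2@1: h1:10  h2:8  h3:2  h4:2  h5:0  h6:0  h7:0 → peak 10
Activity 2@2: h1:8  h2:8  h3:2  h4:2  h5:2  h6:0  h7:0 → peak 8
Activity 2@3: h1:8  h2:6  h3:2  h4:2  h5:2  h6:2  h7:0 → peak 8
Activity 2@4: h1:8  h2:6  h3:0  h4:2  h5:2  h6:2  h7:2 → peak 8
Best is Activity 2@2, peak 8.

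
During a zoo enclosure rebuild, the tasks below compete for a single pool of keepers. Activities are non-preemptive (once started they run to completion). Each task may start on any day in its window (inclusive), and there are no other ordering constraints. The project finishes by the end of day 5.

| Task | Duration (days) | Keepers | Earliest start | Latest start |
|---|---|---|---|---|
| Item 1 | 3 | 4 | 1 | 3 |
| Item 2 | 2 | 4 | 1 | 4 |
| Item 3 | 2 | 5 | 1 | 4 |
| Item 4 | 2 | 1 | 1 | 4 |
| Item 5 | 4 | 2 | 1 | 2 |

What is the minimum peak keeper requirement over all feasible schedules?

10

Early-start (Item 1@1, Item 2@1, Item 3@1, Item 4@1, Item 5@1) gives peak 16: d1:16  d2:16  d3:6  d4:2  d5:0.
Shift Item 3→4, Item 4→3.
Schedule Item 1@1, Item 2@1, Item 3@4, Item 4@3, Item 5@1: d1:10  d2:10  d3:7  d4:8  d5:5 — peak 10.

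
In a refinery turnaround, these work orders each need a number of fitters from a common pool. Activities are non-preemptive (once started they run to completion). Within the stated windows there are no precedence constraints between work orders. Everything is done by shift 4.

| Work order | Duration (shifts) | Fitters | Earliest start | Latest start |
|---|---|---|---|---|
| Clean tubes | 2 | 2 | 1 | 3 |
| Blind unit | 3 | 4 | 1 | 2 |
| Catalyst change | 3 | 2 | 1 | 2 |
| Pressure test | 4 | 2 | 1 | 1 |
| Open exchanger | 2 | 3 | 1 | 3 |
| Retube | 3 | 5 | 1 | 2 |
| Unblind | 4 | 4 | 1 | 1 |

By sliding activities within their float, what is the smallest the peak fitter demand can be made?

20

Early-start (Clean tubes@1, Blind unit@1, Catalyst change@1, Pressure test@1, Open exchanger@1, Retube@1, Unblind@1) gives peak 22: s1:22  s2:22  s3:17  s4:6.
Shift Open exchanger→3.
Schedule Clean tubes@1, Blind unit@1, Catalyst change@1, Pressure test@1, Open exchanger@3, Retube@1, Unblind@1: s1:19  s2:19  s3:20  s4:9 — peak 20.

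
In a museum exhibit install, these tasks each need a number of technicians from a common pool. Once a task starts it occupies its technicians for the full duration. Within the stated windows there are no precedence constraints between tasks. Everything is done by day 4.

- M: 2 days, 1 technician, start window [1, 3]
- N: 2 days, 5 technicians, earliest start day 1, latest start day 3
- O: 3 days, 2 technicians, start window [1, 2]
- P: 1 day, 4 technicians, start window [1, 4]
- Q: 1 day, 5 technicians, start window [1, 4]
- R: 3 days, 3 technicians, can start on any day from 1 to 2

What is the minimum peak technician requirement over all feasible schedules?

Early-start (M@1, N@1, O@1, P@1, Q@1, R@1) gives peak 20: d1:20  d2:11  d3:5  d4:0.
Shift N→3, Q→4.
Schedule M@1, N@3, O@1, P@1, Q@4, R@1: d1:10  d2:6  d3:10  d4:10 — peak 10.

10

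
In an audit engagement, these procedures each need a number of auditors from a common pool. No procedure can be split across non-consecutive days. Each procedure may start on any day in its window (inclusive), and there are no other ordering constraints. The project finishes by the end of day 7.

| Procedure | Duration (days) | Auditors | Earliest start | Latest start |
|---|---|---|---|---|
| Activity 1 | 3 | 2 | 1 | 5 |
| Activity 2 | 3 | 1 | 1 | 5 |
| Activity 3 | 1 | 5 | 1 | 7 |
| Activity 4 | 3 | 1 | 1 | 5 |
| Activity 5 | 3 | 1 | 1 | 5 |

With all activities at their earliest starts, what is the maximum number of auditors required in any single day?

10

Early-start schedule: Activity 1@1, Activity 2@1, Activity 3@1, Activity 4@1, Activity 5@1.
Load per day: day 1: 10, day 2: 5, day 3: 5, day 4: 0, day 5: 0, day 6: 0, day 7: 0.
Peak is 10.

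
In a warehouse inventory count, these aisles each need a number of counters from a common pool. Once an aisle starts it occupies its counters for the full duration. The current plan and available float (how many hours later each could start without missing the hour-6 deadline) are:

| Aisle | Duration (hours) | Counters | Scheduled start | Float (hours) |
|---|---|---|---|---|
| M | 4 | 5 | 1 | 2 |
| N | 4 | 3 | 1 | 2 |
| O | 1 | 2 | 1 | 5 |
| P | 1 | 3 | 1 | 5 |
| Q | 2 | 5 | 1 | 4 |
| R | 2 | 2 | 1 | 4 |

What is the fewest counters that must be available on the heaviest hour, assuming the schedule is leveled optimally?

Early-start (M@1, N@1, O@1, P@1, Q@1, R@1) gives peak 20: h1:20  h2:15  h3:8  h4:8  h5:0  h6:0.
Shift P→5, Q→5, R→2.
Schedule M@1, N@1, O@1, P@5, Q@5, R@2: h1:10  h2:10  h3:10  h4:8  h5:8  h6:5 — peak 10.

10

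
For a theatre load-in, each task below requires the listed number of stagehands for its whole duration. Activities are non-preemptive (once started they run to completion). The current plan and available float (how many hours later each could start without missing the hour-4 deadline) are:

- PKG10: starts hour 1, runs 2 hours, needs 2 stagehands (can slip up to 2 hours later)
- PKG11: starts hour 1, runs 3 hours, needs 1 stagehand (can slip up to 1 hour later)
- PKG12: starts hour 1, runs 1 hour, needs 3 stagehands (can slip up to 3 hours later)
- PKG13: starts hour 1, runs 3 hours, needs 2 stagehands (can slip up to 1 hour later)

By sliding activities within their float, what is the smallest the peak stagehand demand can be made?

5

Early-start (PKG10@1, PKG11@1, PKG12@1, PKG13@1) gives peak 8: h1:8  h2:5  h3:3  h4:0.
Shift PKG12→4.
Schedule PKG10@1, PKG11@1, PKG12@4, PKG13@1: h1:5  h2:5  h3:3  h4:3 — peak 5.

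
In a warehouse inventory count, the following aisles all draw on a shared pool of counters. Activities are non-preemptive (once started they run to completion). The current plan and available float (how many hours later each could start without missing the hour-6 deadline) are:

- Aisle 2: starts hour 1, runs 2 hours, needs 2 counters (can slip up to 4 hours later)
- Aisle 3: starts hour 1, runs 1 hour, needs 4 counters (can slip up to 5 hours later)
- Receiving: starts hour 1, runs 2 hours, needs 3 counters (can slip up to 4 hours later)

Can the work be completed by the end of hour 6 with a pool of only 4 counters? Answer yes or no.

yes

Schedule Aisle 2@1, Aisle 3@3, Receiving@4: h1:2  h2:2  h3:4  h4:3  h5:3  h6:0 — peak 4 ≤ 4.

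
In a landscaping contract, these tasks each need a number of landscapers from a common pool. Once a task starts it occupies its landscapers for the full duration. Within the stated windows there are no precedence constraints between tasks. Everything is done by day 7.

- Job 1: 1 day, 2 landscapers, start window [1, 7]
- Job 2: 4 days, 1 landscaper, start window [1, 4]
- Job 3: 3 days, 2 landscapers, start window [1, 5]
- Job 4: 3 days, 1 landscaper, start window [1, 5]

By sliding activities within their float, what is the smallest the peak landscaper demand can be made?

3

Early-start (Job 1@1, Job 2@1, Job 3@1, Job 4@1) gives peak 6: d1:6  d2:4  d3:4  d4:1  d5:0  d6:0  d7:0.
Shift Job 3→2, Job 4→5.
Schedule Job 1@1, Job 2@1, Job 3@2, Job 4@5: d1:3  d2:3  d3:3  d4:3  d5:1  d6:1  d7:1 — peak 3.
Total landscaper-days = 15 over 7 days ⇒ peak ≥ ⌈15/7⌉ = 3, so 3 is optimal.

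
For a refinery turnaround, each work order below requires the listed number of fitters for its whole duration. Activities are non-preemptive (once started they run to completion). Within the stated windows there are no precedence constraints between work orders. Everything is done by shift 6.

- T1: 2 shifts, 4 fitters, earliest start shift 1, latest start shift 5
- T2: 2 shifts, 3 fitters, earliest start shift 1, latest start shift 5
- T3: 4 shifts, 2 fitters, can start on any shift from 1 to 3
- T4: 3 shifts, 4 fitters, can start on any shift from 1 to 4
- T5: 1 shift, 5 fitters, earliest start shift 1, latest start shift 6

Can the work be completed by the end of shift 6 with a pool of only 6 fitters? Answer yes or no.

no

Total fitter-shifts = 39; over 6 shifts the average is 39/6 > 6, so some shift must exceed 6.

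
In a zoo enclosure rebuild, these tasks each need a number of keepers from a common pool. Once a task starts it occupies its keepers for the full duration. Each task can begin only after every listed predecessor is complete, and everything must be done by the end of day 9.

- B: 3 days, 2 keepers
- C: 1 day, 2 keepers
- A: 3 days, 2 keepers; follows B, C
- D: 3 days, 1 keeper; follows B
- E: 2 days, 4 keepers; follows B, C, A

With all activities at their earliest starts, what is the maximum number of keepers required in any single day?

4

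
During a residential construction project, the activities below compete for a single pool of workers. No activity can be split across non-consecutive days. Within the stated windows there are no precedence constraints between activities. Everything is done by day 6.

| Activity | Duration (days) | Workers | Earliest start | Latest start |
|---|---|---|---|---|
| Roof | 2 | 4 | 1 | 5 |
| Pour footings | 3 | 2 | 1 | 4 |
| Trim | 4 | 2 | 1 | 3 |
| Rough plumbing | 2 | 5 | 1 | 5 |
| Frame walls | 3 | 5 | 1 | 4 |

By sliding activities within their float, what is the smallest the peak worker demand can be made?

Early-start (Roof@1, Pour footings@1, Trim@1, Rough plumbing@1, Frame walls@1) gives peak 18: d1:18  d2:18  d3:9  d4:2  d5:0  d6:0.
Shift Pour footings→3, Trim→3, Frame walls→3.
Schedule Roof@1, Pour footings@3, Trim@3, Rough plumbing@1, Frame walls@3: d1:9  d2:9  d3:9  d4:9  d5:9  d6:2 — peak 9.

9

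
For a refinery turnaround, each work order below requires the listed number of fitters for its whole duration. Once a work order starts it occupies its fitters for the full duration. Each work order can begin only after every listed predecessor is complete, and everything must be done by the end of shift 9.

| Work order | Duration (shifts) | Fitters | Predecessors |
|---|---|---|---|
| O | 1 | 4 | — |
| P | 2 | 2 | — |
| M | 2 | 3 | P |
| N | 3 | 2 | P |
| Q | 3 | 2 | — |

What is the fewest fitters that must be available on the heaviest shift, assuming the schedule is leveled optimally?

4

Early-start (O@1, P@1, M@3, N@3, Q@1) gives peak 8: s1:8  s2:4  s3:7  s4:5  s5:2  s6:0  s7:0  s8:0  s9:0.
Shift P→2, M→4, N→6, Q→6.
Schedule O@1, P@2, M@4, N@6, Q@6: s1:4  s2:2  s3:2  s4:3  s5:3  s6:4  s7:4  s8:4  s9:0 — peak 4.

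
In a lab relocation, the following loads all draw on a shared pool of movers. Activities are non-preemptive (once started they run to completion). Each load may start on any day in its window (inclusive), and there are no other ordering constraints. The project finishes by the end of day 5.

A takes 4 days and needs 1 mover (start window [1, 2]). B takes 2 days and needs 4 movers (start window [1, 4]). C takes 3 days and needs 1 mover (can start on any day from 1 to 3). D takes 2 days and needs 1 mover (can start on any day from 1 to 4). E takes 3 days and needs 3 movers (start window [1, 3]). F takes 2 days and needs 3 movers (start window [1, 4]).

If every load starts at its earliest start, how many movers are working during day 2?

13

At early start, day 2 has: A, B, C, D, E, F.
Demand: 1 + 4 + 1 + 1 + 3 + 3 = 13.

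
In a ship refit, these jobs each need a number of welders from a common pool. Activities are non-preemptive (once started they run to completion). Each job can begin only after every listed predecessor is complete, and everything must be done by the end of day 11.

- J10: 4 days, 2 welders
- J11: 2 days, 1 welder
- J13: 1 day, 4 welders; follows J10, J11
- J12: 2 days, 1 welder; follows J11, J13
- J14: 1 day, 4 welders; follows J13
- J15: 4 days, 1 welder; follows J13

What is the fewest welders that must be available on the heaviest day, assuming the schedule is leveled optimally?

Early-start (J10@1, J11@1, J13@5, J12@6, J14@6, J15@6) gives peak 6: d1:3  d2:3  d3:2  d4:2  d5:4  d6:6  d7:2  d8:1  d9:1  d10:0  d11:0.
Shift J14→10.
Schedule J10@1, J11@1, J13@5, J12@6, J14@10, J15@6: d1:3  d2:3  d3:2  d4:2  d5:4  d6:2  d7:2  d8:1  d9:1  d10:4  d11:0 — peak 4.

4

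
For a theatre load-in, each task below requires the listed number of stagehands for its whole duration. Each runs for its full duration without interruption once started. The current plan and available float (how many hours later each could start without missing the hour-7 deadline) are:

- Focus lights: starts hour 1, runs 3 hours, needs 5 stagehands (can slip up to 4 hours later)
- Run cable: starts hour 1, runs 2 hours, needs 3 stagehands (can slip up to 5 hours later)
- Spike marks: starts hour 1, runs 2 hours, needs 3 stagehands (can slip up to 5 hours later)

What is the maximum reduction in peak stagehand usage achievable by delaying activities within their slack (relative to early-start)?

Early-start peak: h1:11  h2:11  h3:5  h4:0  h5:0  h6:0  h7:0 ⇒ 11.
Leveled (Focus lights@1, Run cable@4, Spike marks@6): h1:5  h2:5  h3:5  h4:3  h5:3  h6:3  h7:3 ⇒ 5.
Reduction 11 − 5 = 6.

6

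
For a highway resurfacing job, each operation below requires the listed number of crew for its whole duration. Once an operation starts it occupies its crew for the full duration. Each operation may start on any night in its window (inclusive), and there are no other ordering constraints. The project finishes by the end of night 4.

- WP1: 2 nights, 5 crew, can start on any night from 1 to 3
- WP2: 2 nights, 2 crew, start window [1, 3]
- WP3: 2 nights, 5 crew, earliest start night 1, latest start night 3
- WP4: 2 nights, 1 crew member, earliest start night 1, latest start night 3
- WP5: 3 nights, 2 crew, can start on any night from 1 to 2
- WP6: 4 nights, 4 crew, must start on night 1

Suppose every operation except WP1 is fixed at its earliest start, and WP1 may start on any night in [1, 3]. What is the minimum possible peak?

14

WP1@1: n1:19  n2:19  n3:6  n4:4 → peak 19
WP1@2: n1:14  n2:19  n3:11  n4:4 → peak 19
WP1@3: n1:14  n2:14  n3:11  n4:9 → peak 14
Best is WP1@3, peak 14.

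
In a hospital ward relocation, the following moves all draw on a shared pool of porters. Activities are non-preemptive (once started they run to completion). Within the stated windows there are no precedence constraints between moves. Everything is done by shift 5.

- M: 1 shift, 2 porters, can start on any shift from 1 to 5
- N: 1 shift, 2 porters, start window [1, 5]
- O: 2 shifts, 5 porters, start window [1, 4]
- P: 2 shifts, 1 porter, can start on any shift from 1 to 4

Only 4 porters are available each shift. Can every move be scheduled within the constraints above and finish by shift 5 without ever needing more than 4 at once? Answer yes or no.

The minimum achievable peak is 5; 4 < 5, so no feasible schedule stays within the cap.

no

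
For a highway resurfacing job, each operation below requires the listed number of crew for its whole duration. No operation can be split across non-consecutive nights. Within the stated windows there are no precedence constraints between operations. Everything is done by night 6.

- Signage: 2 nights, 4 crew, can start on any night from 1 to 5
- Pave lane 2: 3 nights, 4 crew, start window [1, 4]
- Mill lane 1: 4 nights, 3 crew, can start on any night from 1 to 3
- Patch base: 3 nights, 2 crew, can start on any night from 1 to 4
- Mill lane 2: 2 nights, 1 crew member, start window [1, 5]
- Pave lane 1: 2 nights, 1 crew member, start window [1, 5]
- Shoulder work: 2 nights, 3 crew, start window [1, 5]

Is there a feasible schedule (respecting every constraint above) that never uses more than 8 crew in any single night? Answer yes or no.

The minimum achievable peak is 9; 8 < 9, so no feasible schedule stays within the cap.

no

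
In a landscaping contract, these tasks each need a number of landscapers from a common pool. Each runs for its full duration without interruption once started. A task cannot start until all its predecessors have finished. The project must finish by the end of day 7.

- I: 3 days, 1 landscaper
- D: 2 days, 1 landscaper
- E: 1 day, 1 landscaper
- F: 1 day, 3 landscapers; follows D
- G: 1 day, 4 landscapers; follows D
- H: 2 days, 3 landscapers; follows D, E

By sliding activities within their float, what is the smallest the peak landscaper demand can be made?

4

Early-start (I@1, D@1, E@1, F@3, G@3, H@3) gives peak 11: d1:3  d2:2  d3:11  d4:3  d5:0  d6:0  d7:0.
Shift G→4, H→5.
Schedule I@1, D@1, E@1, F@3, G@4, H@5: d1:3  d2:2  d3:4  d4:4  d5:3  d6:3  d7:0 — peak 4.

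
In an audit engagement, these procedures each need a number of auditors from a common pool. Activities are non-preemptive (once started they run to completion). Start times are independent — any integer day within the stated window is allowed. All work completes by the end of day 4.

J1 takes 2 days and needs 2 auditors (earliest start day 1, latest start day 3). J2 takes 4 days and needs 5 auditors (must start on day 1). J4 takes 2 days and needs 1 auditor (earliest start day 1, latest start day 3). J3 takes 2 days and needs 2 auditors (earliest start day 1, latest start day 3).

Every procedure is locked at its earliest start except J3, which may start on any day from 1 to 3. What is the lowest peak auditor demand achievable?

J3@1: d1:10  d2:10  d3:5  d4:5 → peak 10
J3@2: d1:8  d2:10  d3:7  d4:5 → peak 10
J3@3: d1:8  d2:8  d3:7  d4:7 → peak 8
Best is J3@3, peak 8.

8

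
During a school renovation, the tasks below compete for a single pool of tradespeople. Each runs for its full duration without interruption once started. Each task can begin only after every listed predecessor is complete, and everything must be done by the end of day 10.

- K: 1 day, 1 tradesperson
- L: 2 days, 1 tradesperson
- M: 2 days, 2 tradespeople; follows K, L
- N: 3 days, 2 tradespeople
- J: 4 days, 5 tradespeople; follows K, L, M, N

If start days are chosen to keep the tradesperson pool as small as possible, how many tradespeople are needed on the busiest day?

5

Schedule K@1, L@1, M@3, N@1, J@5: d1:4  d2:3  d3:4  d4:2  d5:5  d6:5  d7:5  d8:5  d9:0  d10:0 — peak 5.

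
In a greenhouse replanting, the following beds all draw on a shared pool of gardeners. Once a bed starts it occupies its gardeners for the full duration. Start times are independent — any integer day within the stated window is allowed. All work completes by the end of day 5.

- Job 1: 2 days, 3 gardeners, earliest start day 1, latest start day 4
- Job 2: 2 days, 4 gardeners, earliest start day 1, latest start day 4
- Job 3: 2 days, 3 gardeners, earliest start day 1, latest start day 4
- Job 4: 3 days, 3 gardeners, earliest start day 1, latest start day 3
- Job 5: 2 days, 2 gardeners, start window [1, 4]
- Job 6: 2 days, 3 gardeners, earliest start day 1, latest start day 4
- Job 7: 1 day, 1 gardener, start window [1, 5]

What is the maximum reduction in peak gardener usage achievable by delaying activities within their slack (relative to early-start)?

10

Early-start peak: d1:19  d2:18  d3:3  d4:0  d5:0 ⇒ 19.
Leveled (Job 1@1, Job 2@1, Job 3@3, Job 4@3, Job 5@1, Job 6@3, Job 7@5): d1:9  d2:9  d3:9  d4:9  d5:4 ⇒ 9.
Reduction 19 − 9 = 10.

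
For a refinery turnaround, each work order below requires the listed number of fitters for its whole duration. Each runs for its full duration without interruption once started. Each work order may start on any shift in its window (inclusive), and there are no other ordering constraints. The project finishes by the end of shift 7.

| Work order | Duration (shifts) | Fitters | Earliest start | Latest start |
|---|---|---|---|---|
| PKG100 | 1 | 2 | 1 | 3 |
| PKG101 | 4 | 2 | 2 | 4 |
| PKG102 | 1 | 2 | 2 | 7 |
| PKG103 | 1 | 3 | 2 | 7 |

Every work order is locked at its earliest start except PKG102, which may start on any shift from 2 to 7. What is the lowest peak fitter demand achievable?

5

PKG102@2: s1:2  s2:7  s3:2  s4:2  s5:2  s6:0  s7:0 → peak 7
PKG102@3: s1:2  s2:5  s3:4  s4:2  s5:2  s6:0  s7:0 → peak 5
PKG102@4: s1:2  s2:5  s3:2  s4:4  s5:2  s6:0  s7:0 → peak 5
PKG102@5: s1:2  s2:5  s3:2  s4:2  s5:4  s6:0  s7:0 → peak 5
PKG102@6: s1:2  s2:5  s3:2  s4:2  s5:2  s6:2  s7:0 → peak 5
PKG102@7: s1:2  s2:5  s3:2  s4:2  s5:2  s6:0  s7:2 → peak 5
Best is PKG102@3, peak 5.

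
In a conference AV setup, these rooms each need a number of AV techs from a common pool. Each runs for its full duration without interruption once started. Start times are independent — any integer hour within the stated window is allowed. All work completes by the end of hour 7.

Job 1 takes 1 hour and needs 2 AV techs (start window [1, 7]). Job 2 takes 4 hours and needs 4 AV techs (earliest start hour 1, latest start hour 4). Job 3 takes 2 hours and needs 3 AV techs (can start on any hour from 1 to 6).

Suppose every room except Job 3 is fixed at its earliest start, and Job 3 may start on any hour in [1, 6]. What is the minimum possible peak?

Job 3@1: h1:9  h2:7  h3:4  h4:4  h5:0  h6:0  h7:0 → peak 9
Job 3@2: h1:6  h2:7  h3:7  h4:4  h5:0  h6:0  h7:0 → peak 7
Job 3@3: h1:6  h2:4  h3:7  h4:7  h5:0  h6:0  h7:0 → peak 7
Job 3@4: h1:6  h2:4  h3:4  h4:7  h5:3  h6:0  h7:0 → peak 7
Job 3@5: h1:6  h2:4  h3:4  h4:4  h5:3  h6:3  h7:0 → peak 6
Job 3@6: h1:6  h2:4  h3:4  h4:4  h5:0  h6:3  h7:3 → peak 6
Best is Job 3@5, peak 6.

6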